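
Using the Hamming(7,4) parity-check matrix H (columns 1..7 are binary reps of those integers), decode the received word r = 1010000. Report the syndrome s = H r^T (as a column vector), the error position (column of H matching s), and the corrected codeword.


s = (0, 1, 0)^T, error position = 2, corrected codeword c = 1110000

Compute s = H r^T mod 2 one row at a time:
  s_1 = 0 + 0 + 0 + 0 = 0 ≡ 0 (mod 2).
  s_2 = 0 + 1 + 0 + 0 = 1 ≡ 1 (mod 2).
  s_3 = 1 + 1 + 0 + 0 = 2 ≡ 0 (mod 2).
s = (0, 1, 0)^T — this equals column 2 of H (binary 010), so error is at position 2.
Correct: flip bit 2 of r = 1010000 to get c = 1110000.


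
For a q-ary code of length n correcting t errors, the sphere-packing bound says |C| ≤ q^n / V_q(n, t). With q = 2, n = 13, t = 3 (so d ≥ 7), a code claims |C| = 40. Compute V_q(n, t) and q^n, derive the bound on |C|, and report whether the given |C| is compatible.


V_q(n, t) = 378, q^n = 8192, Hamming bound = 21, |C| = 40 > bound (violated).

Step 1: Compute V_q(n, t) = Σ_{j=0}^3 C(n, j) (q−1)^j.
  j = 0: C(13,0)·(1)^0 = 1·1 = 1.
  j = 1: C(13,1)·(1)^1 = 13·1 = 13.
  j = 2: C(13,2)·(1)^2 = 78·1 = 78.
  j = 3: C(13,3)·(1)^3 = 286·1 = 286.
  V_q(n, t) = 1 + 13 + 78 + 286 = 378.
Step 2: q^n = 2^13 = 8192.
Step 3: Hamming bound ⌊q^n / V_q(n,t)⌋ = ⌊8192/378⌋ = 21.
Step 4: Compare |C| = 40 to 21: violated.
The claimed |C| lies above the Hamming bound, so no 2-ary code of length 13 with d ≥ 7 can have 40 codewords.


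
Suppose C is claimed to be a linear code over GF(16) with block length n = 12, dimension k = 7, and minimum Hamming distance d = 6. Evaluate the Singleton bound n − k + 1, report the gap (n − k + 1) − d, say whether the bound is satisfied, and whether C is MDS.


Singleton RHS = n − k + 1 = 6, slack = 0, bound satisfied, MDS.

Singleton bound: d ≤ n − k + 1.
Here n = 12, k = 7, so n − k + 1 = 6.
Given d = 6, check d ≤ 6: YES.
Slack = (n − k + 1) − d = 0.
The code is MDS (slack = 0).
Description: the claimed parameters are [12, 7, 6]_16; such a code would be MDS (meets Singleton bound).


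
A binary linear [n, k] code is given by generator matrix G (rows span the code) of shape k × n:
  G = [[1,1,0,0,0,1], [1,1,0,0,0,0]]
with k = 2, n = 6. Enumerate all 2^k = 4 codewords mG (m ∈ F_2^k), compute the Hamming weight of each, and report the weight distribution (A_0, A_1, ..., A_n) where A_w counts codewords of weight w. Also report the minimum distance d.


Weight distribution: A_0 = 1, A_1 = 1, A_2 = 1, A_3 = 1. Minimum distance d = 1.

Enumerate all 2^2 = 4 messages m ∈ F_2^2.
For each, compute codeword c = mG in F_2^6, then tally its weight.
  m = 00 → c = 000000, weight = 0.
  m = 10 → c = 110001, weight = 3.
  m = 01 → c = 110000, weight = 2.
  m = 11 → c = 000001, weight = 1.
Tally weights:
  weight 0: 1 codewords.
  weight 1: 1 codewords.
  weight 2: 1 codewords.
  weight 3: 1 codewords.
Minimum distance d = smallest w > 0 with A_w > 0 = 1.
Sanity: Σ A_w = 4 = 2^2 = 4 ✓.


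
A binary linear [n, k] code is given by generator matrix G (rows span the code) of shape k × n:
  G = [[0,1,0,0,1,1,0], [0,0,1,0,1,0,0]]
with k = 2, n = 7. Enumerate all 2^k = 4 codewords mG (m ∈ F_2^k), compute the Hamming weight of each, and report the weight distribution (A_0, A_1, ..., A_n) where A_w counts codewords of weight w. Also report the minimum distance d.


Weight distribution: A_0 = 1, A_2 = 1, A_3 = 2. Minimum distance d = 2.

Enumerate all 2^2 = 4 messages m ∈ F_2^2.
For each, compute codeword c = mG in F_2^7, then tally its weight.
  m = 00 → c = 0000000, weight = 0.
  m = 10 → c = 0100110, weight = 3.
  m = 01 → c = 0010100, weight = 2.
  m = 11 → c = 0110010, weight = 3.
Tally weights:
  weight 0: 1 codewords.
  weight 2: 1 codewords.
  weight 3: 2 codewords.
Minimum distance d = smallest w > 0 with A_w > 0 = 2.
Sanity: Σ A_w = 4 = 2^2 = 4 ✓.


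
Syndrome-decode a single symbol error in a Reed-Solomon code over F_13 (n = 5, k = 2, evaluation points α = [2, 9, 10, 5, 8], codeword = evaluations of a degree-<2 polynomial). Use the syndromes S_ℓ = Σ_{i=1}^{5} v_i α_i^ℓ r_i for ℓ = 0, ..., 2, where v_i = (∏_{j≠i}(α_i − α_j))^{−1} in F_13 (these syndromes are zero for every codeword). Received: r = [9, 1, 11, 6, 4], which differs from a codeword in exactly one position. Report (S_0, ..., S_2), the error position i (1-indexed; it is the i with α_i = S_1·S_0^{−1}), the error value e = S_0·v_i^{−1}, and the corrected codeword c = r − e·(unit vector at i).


S = (3, 2, 10), error at position 4, error magnitude e = 6, c = [9, 1, 11, 0, 4].

Step 1: column multipliers v_i = (∏_{j≠i}(α_i − α_j))^{−1} mod 13.
  i = 1 (α = 2): (2−9)(2−10)(2−5)(2−8) = (−7)·(−8)·(−3)·(−6) = 1008 ≡ 7, so v_1 = 7^{−1} = 2 (mod 13).
  i = 2 (α = 9): (9−2)(9−10)(9−5)(9−8) = 7·(−1)·4·1 = −28 ≡ 11, so v_2 = 11^{−1} = 6 (mod 13).
  i = 3 (α = 10): (10−2)(10−9)(10−5)(10−8) = 8·1·5·2 = 80 ≡ 2, so v_3 = 2^{−1} = 7 (mod 13).
  i = 4 (α = 5): (5−2)(5−9)(5−10)(5−8) = 3·(−4)·(−5)·(−3) = −180 ≡ 2, so v_4 = 2^{−1} = 7 (mod 13).
  i = 5 (α = 8): (8−2)(8−9)(8−10)(8−5) = 6·(−1)·(−2)·3 = 36 ≡ 10, so v_5 = 10^{−1} = 4 (mod 13).
  v = [2, 6, 7, 7, 4].
Step 2: syndromes of r = [9, 1, 11, 6, 4] (all sums mod 13).
  S_0 = Σ v_i r_i = 2·9 + 6·1 + 7·11 + 7·6 + 4·4 = 159 ≡ 3.
  S_1 = Σ v_i α_i r_i = 2·2·9 + 6·9·1 + 7·10·11 + 7·5·6 + 4·8·4 = 1198 ≡ 2.
  α_i^2 mod 13 = [4, 3, 9, 12, 12].
  S_2 = Σ v_i α_i^2 r_i = 2·4·9 + 6·3·1 + 7·9·11 + 7·12·6 + 4·12·4 = 1479 ≡ 10.
  S = (3, 2, 10) ≠ 0, so r is not a codeword (an error is present).
Step 3: locate the error. For a single error e at position i, S_ℓ = v_i·e·α_i^ℓ, so α_err = S_1/S_0.
  S_0^{−1} = 3^{−1} = 9 (mod 13), so α_err = 2·9 = 18 ≡ 5 = α_4. Error position i = 4.
  Consistency check: S_2/S_1 = 10·7 = 70 ≡ 5 = α_err ✓ (single-error assumption holds).
Step 4: error magnitude e = S_0/v_4 = S_0·∏_{j≠4}(α_4 − α_j) = 3·2 = 6 ≡ 6 (mod 13).
Step 5: correct position 4: c_4 = r_4 − e = 6 − 6 ≡ 0 (mod 13). Hence c = [9, 1, 11, 0, 4].
  Check: interpolating c through the α_i gives m(x) = 2 + 10·x (degree < 2) with m(α_i) = c_i for every i, so c is indeed a codeword.


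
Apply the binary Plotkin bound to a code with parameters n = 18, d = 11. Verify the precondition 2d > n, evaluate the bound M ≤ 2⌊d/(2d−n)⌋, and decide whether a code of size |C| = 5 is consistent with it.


Plotkin bound M ≤ 4; given |C| = 5 > bound (violated).

Check applicability: 2d = 22, n = 18.
2d − n = 4 > 0, so Plotkin applies.
Compute d/(2d−n) = 11/4 ≈ 2.7500.
⌊d/(2d−n)⌋ = 2.
Plotkin bound: M ≤ 2·2 = 4.
Given |C| = 5, check: VIOLATED.
This |C| is above the Plotkin bound, so no binary code with n = 18, d = 11 and 5 codewords exists.


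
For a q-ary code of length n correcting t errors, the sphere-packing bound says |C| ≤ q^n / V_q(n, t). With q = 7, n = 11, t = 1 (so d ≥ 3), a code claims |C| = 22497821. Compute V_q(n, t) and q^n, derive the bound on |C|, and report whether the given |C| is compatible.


V_q(n, t) = 67, q^n = 1977326743, Hamming bound = 29512339, |C| = 22497821 ≤ bound (satisfied).

Step 1: Compute V_q(n, t) = Σ_{j=0}^1 C(n, j) (q−1)^j.
  j = 0: C(11,0)·(6)^0 = 1·1 = 1.
  j = 1: C(11,1)·(6)^1 = 11·6 = 66.
  V_q(n, t) = 1 + 66 = 67.
Step 2: q^n = 7^11 = 1977326743.
Step 3: Hamming bound ⌊q^n / V_q(n,t)⌋ = ⌊1977326743/67⌋ = 29512339.
Step 4: Compare |C| = 22497821 to 29512339: satisfied.
The claimed |C| lies below the Hamming bound.


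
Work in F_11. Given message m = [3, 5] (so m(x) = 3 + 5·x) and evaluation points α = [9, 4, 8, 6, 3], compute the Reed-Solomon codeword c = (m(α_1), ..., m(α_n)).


c = [4, 1, 10, 0, 7]

Message polynomial: m(x) = 3 + 5·x (mod 11).
For each evaluation point α_i, compute m(α_i) mod 11:
  α_1 = 9: Horner steps 5 → 4, so m(9) = 4.
  α_2 = 4: Horner steps 5 → 1, so m(4) = 1.
  α_3 = 8: Horner steps 5 → 10, so m(8) = 10.
  α_4 = 6: Horner steps 5 → 0, so m(6) = 0.
  α_5 = 3: Horner steps 5 → 7, so m(3) = 7.
Codeword c = [4, 1, 10, 0, 7] ∈ F_11^5.


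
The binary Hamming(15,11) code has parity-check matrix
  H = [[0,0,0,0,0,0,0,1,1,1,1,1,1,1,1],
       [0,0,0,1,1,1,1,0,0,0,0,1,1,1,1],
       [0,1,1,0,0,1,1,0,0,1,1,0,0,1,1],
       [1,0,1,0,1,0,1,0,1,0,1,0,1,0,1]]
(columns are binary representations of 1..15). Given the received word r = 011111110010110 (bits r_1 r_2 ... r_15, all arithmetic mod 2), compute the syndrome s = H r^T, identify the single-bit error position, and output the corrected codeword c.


s = (0, 0, 0, 1)^T, error position = 1, corrected codeword c = 111111110010110

Compute s = H r^T mod 2 one row at a time:
  s_1 = 1 + 0 + 0 + 1 + 0 + 1 + 1 + 0 = 4 ≡ 0 (mod 2).
  s_2 = 1 + 1 + 1 + 1 + 0 + 1 + 1 + 0 = 6 ≡ 0 (mod 2).
  s_3 = 1 + 1 + 1 + 1 + 0 + 1 + 1 + 0 = 6 ≡ 0 (mod 2).
  s_4 = 0 + 1 + 1 + 1 + 0 + 1 + 1 + 0 = 5 ≡ 1 (mod 2).
s = (0, 0, 0, 1)^T — this equals column 1 of H (binary 0001), so error is at position 1.
Correct: flip bit 1 of r = 011111110010110 to get c = 111111110010110.


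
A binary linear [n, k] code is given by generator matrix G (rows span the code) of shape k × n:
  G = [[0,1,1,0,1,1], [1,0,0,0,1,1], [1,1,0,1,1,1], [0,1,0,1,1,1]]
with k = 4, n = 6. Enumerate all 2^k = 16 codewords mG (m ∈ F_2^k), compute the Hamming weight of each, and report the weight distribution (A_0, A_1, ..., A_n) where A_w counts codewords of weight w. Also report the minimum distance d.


Weight distribution: A_0 = 1, A_1 = 1, A_2 = 4, A_3 = 4, A_4 = 3, A_5 = 3. Minimum distance d = 1.

Enumerate all 2^4 = 16 messages m ∈ F_2^4.
For each, compute codeword c = mG in F_2^6, then tally its weight.
  m = 0000 → c = 000000, weight = 0.
  m = 1000 → c = 011011, weight = 4.
  m = 0100 → c = 100011, weight = 3.
  m = 1100 → c = 111000, weight = 3.
  m = 0010 → c = 110111, weight = 5.
  m = 1010 → c = 101100, weight = 3.
  m = 0110 → c = 010100, weight = 2.
  m = 1110 → c = 001111, weight = 4.
  m = 0001 → c = 010111, weight = 4.
  m = 1001 → c = 001100, weight = 2.
  m = 0101 → c = 110100, weight = 3.
  m = 1101 → c = 101111, weight = 5.
  m = 0011 → c = 100000, weight = 1.
  m = 1011 → c = 111011, weight = 5.
  m = 0111 → c = 000011, weight = 2.
  m = 1111 → c = 011000, weight = 2.
Tally weights:
  weight 0: 1 codewords.
  weight 1: 1 codewords.
  weight 2: 4 codewords.
  weight 3: 4 codewords.
  weight 4: 3 codewords.
  weight 5: 3 codewords.
Minimum distance d = smallest w > 0 with A_w > 0 = 1.
Sanity: Σ A_w = 16 = 2^4 = 16 ✓.


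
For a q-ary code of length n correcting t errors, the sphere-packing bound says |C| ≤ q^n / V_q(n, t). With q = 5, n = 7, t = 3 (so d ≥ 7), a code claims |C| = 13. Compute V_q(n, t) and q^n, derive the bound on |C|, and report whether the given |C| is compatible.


V_q(n, t) = 2605, q^n = 78125, Hamming bound = 29, |C| = 13 ≤ bound (satisfied).

Step 1: Compute V_q(n, t) = Σ_{j=0}^3 C(n, j) (q−1)^j.
  j = 0: C(7,0)·(4)^0 = 1·1 = 1.
  j = 1: C(7,1)·(4)^1 = 7·4 = 28.
  j = 2: C(7,2)·(4)^2 = 21·16 = 336.
  j = 3: C(7,3)·(4)^3 = 35·64 = 2240.
  V_q(n, t) = 1 + 28 + 336 + 2240 = 2605.
Step 2: q^n = 5^7 = 78125.
Step 3: Hamming bound ⌊q^n / V_q(n,t)⌋ = ⌊78125/2605⌋ = 29.
Step 4: Compare |C| = 13 to 29: satisfied.
The claimed |C| lies below the Hamming bound.


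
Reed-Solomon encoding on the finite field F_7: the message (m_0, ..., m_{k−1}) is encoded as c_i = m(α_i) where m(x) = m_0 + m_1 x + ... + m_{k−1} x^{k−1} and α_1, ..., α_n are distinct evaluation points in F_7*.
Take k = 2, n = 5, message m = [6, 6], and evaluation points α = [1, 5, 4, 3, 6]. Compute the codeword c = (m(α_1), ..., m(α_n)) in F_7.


c = [5, 1, 2, 3, 0]

Message polynomial: m(x) = 6 + 6·x (mod 7).
For each evaluation point α_i, compute m(α_i) mod 7:
  α_1 = 1: Horner steps 6 → 5, so m(1) = 5.
  α_2 = 5: Horner steps 6 → 1, so m(5) = 1.
  α_3 = 4: Horner steps 6 → 2, so m(4) = 2.
  α_4 = 3: Horner steps 6 → 3, so m(3) = 3.
  α_5 = 6: Horner steps 6 → 0, so m(6) = 0.
Codeword c = [5, 1, 2, 3, 0] ∈ F_7^5.


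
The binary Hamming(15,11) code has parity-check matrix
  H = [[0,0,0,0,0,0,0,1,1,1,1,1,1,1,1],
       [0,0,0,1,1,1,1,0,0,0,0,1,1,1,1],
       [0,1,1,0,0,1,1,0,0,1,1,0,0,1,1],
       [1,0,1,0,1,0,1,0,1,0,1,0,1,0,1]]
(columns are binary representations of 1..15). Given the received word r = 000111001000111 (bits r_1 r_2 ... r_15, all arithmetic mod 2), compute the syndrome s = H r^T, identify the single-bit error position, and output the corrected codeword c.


s = (0, 0, 1, 0)^T, error position = 2, corrected codeword c = 010111001000111

Compute s = H r^T mod 2 one row at a time:
  s_1 = 0 + 1 + 0 + 0 + 0 + 1 + 1 + 1 = 4 ≡ 0 (mod 2).
  s_2 = 1 + 1 + 1 + 0 + 0 + 1 + 1 + 1 = 6 ≡ 0 (mod 2).
  s_3 = 0 + 0 + 1 + 0 + 0 + 0 + 1 + 1 = 3 ≡ 1 (mod 2).
  s_4 = 0 + 0 + 1 + 0 + 1 + 0 + 1 + 1 = 4 ≡ 0 (mod 2).
s = (0, 0, 1, 0)^T — this equals column 2 of H (binary 0010), so error is at position 2.
Correct: flip bit 2 of r = 000111001000111 to get c = 010111001000111.


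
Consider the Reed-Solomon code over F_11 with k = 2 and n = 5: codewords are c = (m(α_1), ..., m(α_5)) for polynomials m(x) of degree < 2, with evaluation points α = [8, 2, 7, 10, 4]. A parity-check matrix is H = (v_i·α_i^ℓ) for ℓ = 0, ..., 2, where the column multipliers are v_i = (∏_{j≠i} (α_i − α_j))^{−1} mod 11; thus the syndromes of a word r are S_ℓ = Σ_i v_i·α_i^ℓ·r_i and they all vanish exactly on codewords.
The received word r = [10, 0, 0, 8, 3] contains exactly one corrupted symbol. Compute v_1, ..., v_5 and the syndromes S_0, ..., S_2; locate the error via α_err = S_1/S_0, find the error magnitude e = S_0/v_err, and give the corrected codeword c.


S = (4, 8, 5), error at position 2, error magnitude e = 6, c = [10, 5, 0, 8, 3].

Step 1: column multipliers v_i = (∏_{j≠i}(α_i − α_j))^{−1} mod 11.
  i = 1 (α = 8): (8−2)(8−7)(8−10)(8−4) = 6·1·(−2)·4 = −48 ≡ 7, so v_1 = 7^{−1} = 8 (mod 11).
  i = 2 (α = 2): (2−8)(2−7)(2−10)(2−4) = (−6)·(−5)·(−8)·(−2) = 480 ≡ 7, so v_2 = 7^{−1} = 8 (mod 11).
  i = 3 (α = 7): (7−8)(7−2)(7−10)(7−4) = (−1)·5·(−3)·3 = 45 ≡ 1, so v_3 = 1^{−1} = 1 (mod 11).
  i = 4 (α = 10): (10−8)(10−2)(10−7)(10−4) = 2·8·3·6 = 288 ≡ 2, so v_4 = 2^{−1} = 6 (mod 11).
  i = 5 (α = 4): (4−8)(4−2)(4−7)(4−10) = (−4)·2·(−3)·(−6) = −144 ≡ 10, so v_5 = 10^{−1} = 10 (mod 11).
  v = [8, 8, 1, 6, 10].
Step 2: syndromes of r = [10, 0, 0, 8, 3] (all sums mod 11).
  S_0 = Σ v_i r_i = 8·10 + 8·0 + 1·0 + 6·8 + 10·3 = 158 ≡ 4.
  S_1 = Σ v_i α_i r_i = 8·8·10 + 8·2·0 + 1·7·0 + 6·10·8 + 10·4·3 = 1240 ≡ 8.
  α_i^2 mod 11 = [9, 4, 5, 1, 5].
  S_2 = Σ v_i α_i^2 r_i = 8·9·10 + 8·4·0 + 1·5·0 + 6·1·8 + 10·5·3 = 918 ≡ 5.
  S = (4, 8, 5) ≠ 0, so r is not a codeword (an error is present).
Step 3: locate the error. For a single error e at position i, S_ℓ = v_i·e·α_i^ℓ, so α_err = S_1/S_0.
  S_0^{−1} = 4^{−1} = 3 (mod 11), so α_err = 8·3 = 24 ≡ 2 = α_2. Error position i = 2.
  Consistency check: S_2/S_1 = 5·7 = 35 ≡ 2 = α_err ✓ (single-error assumption holds).
Step 4: error magnitude e = S_0/v_2 = S_0·∏_{j≠2}(α_2 − α_j) = 4·7 = 28 ≡ 6 (mod 11).
Step 5: correct position 2: c_2 = r_2 − e = 0 − 6 ≡ 5 (mod 11). Hence c = [10, 5, 0, 8, 3].
  Check: interpolating c through the α_i gives m(x) = 7 + 10·x (degree < 2) with m(α_i) = c_i for every i, so c is indeed a codeword.


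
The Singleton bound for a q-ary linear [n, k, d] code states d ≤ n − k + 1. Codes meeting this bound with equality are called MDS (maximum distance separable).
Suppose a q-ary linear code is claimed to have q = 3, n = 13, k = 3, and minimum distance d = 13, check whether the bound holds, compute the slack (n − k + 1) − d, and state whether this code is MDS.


Singleton RHS = n − k + 1 = 11, slack = -2, bound violated (no such code; not MDS).

Singleton bound: d ≤ n − k + 1.
Here n = 13, k = 3, so n − k + 1 = 11.
Given d = 13, check d ≤ 11: NO.
Slack = (n − k + 1) − d = -2.
The slack is negative: d = 13 exceeds n − k + 1 = 11 by 2, so the Singleton bound is violated and no linear [13, 3, 13]_3 code can exist. In particular it is not MDS (MDS requires d = n − k + 1 exactly).
Description: the claimed parameters are [13, 3, 13]_3; such a code would be impossible (violates the Singleton bound).


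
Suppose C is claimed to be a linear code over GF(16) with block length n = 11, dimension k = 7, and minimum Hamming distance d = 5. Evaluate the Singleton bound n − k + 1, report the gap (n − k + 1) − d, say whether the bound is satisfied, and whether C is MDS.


Singleton RHS = n − k + 1 = 5, slack = 0, bound satisfied, MDS.

Singleton bound: d ≤ n − k + 1.
Here n = 11, k = 7, so n − k + 1 = 5.
Given d = 5, check d ≤ 5: YES.
Slack = (n − k + 1) − d = 0.
The code is MDS (slack = 0).
Description: the claimed parameters are [11, 7, 5]_16; such a code would be MDS (meets Singleton bound).


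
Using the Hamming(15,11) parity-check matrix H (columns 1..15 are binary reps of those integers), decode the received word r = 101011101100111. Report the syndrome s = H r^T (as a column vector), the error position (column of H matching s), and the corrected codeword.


s = (1, 0, 0, 1)^T, error position = 9, corrected codeword c = 101011100100111

Compute s = H r^T mod 2 one row at a time:
  s_1 = 0 + 1 + 1 + 0 + 0 + 1 + 1 + 1 = 5 ≡ 1 (mod 2).
  s_2 = 0 + 1 + 1 + 1 + 0 + 1 + 1 + 1 = 6 ≡ 0 (mod 2).
  s_3 = 0 + 1 + 1 + 1 + 1 + 0 + 1 + 1 = 6 ≡ 0 (mod 2).
  s_4 = 1 + 1 + 1 + 1 + 1 + 0 + 1 + 1 = 7 ≡ 1 (mod 2).
s = (1, 0, 0, 1)^T — this equals column 9 of H (binary 1001), so error is at position 9.
Correct: flip bit 9 of r = 101011101100111 to get c = 101011100100111.


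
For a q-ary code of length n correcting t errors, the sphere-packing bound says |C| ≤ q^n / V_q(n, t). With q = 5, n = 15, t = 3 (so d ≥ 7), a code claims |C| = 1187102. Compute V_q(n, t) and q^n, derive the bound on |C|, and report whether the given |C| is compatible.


V_q(n, t) = 30861, q^n = 30517578125, Hamming bound = 988871, |C| = 1187102 > bound (violated).

Step 1: Compute V_q(n, t) = Σ_{j=0}^3 C(n, j) (q−1)^j.
  j = 0: C(15,0)·(4)^0 = 1·1 = 1.
  j = 1: C(15,1)·(4)^1 = 15·4 = 60.
  j = 2: C(15,2)·(4)^2 = 105·16 = 1680.
  j = 3: C(15,3)·(4)^3 = 455·64 = 29120.
  V_q(n, t) = 1 + 60 + 1680 + 29120 = 30861.
Step 2: q^n = 5^15 = 30517578125.
Step 3: Hamming bound ⌊q^n / V_q(n,t)⌋ = ⌊30517578125/30861⌋ = 988871.
Step 4: Compare |C| = 1187102 to 988871: violated.
The claimed |C| lies above the Hamming bound, so no 5-ary code of length 15 with d ≥ 7 can have 1187102 codewords.


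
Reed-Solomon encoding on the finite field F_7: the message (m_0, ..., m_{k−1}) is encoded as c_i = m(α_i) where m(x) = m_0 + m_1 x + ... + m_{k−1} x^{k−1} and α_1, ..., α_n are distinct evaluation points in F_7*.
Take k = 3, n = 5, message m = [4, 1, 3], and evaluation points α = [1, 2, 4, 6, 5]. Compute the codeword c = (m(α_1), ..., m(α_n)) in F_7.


c = [1, 4, 0, 6, 0]

Message polynomial: m(x) = 4 + 1·x + 3·x^2 (mod 7).
For each evaluation point α_i, compute m(α_i) mod 7:
  α_1 = 1: Horner steps 3 → 4 → 1, so m(1) = 1.
  α_2 = 2: Horner steps 3 → 0 → 4, so m(2) = 4.
  α_3 = 4: Horner steps 3 → 6 → 0, so m(4) = 0.
  α_4 = 6: Horner steps 3 → 5 → 6, so m(6) = 6.
  α_5 = 5: Horner steps 3 → 2 → 0, so m(5) = 0.
Codeword c = [1, 4, 0, 6, 0] ∈ F_7^5.


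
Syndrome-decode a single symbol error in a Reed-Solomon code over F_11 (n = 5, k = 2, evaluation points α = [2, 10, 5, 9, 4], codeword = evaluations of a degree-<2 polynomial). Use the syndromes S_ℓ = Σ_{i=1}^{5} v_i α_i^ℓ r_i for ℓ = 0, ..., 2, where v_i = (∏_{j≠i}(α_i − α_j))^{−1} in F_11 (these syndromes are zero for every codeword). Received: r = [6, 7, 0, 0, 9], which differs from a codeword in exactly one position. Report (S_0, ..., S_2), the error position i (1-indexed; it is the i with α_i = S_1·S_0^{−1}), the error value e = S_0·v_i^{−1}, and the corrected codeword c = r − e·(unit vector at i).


S = (10, 6, 8), error at position 3, error magnitude e = 6, c = [6, 7, 5, 0, 9].

Step 1: column multipliers v_i = (∏_{j≠i}(α_i − α_j))^{−1} mod 11.
  i = 1 (α = 2): (2−10)(2−5)(2−9)(2−4) = (−8)·(−3)·(−7)·(−2) = 336 ≡ 6, so v_1 = 6^{−1} = 2 (mod 11).
  i = 2 (α = 10): (10−2)(10−5)(10−9)(10−4) = 8·5·1·6 = 240 ≡ 9, so v_2 = 9^{−1} = 5 (mod 11).
  i = 3 (α = 5): (5−2)(5−10)(5−9)(5−4) = 3·(−5)·(−4)·1 = 60 ≡ 5, so v_3 = 5^{−1} = 9 (mod 11).
  i = 4 (α = 9): (9−2)(9−10)(9−5)(9−4) = 7·(−1)·4·5 = −140 ≡ 3, so v_4 = 3^{−1} = 4 (mod 11).
  i = 5 (α = 4): (4−2)(4−10)(4−5)(4−9) = 2·(−6)·(−1)·(−5) = −60 ≡ 6, so v_5 = 6^{−1} = 2 (mod 11).
  v = [2, 5, 9, 4, 2].
Step 2: syndromes of r = [6, 7, 0, 0, 9] (all sums mod 11).
  S_0 = Σ v_i r_i = 2·6 + 5·7 + 9·0 + 4·0 + 2·9 = 65 ≡ 10.
  S_1 = Σ v_i α_i r_i = 2·2·6 + 5·10·7 + 9·5·0 + 4·9·0 + 2·4·9 = 446 ≡ 6.
  α_i^2 mod 11 = [4, 1, 3, 4, 5].
  S_2 = Σ v_i α_i^2 r_i = 2·4·6 + 5·1·7 + 9·3·0 + 4·4·0 + 2·5·9 = 173 ≡ 8.
  S = (10, 6, 8) ≠ 0, so r is not a codeword (an error is present).
Step 3: locate the error. For a single error e at position i, S_ℓ = v_i·e·α_i^ℓ, so α_err = S_1/S_0.
  S_0^{−1} = 10^{−1} = 10 (mod 11), so α_err = 6·10 = 60 ≡ 5 = α_3. Error position i = 3.
  Consistency check: S_2/S_1 = 8·2 = 16 ≡ 5 = α_err ✓ (single-error assumption holds).
Step 4: error magnitude e = S_0/v_3 = S_0·∏_{j≠3}(α_3 − α_j) = 10·5 = 50 ≡ 6 (mod 11).
Step 5: correct position 3: c_3 = r_3 − e = 0 − 6 ≡ 5 (mod 11). Hence c = [6, 7, 5, 0, 9].
  Check: interpolating c through the α_i gives m(x) = 3 + 7·x (degree < 2) with m(α_i) = c_i for every i, so c is indeed a codeword.


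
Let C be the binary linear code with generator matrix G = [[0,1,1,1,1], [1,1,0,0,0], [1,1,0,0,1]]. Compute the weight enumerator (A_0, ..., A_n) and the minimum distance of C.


Weight distribution: A_0 = 1, A_1 = 1, A_2 = 1, A_3 = 3, A_4 = 2. Minimum distance d = 1.

Enumerate all 2^3 = 8 messages m ∈ F_2^3.
For each, compute codeword c = mG in F_2^5, then tally its weight.
  m = 000 → c = 00000, weight = 0.
  m = 100 → c = 01111, weight = 4.
  m = 010 → c = 11000, weight = 2.
  m = 110 → c = 10111, weight = 4.
  m = 001 → c = 11001, weight = 3.
  m = 101 → c = 10110, weight = 3.
  m = 011 → c = 00001, weight = 1.
  m = 111 → c = 01110, weight = 3.
Tally weights:
  weight 0: 1 codewords.
  weight 1: 1 codewords.
  weight 2: 1 codewords.
  weight 3: 3 codewords.
  weight 4: 2 codewords.
Minimum distance d = smallest w > 0 with A_w > 0 = 1.
Sanity: Σ A_w = 8 = 2^3 = 8 ✓.


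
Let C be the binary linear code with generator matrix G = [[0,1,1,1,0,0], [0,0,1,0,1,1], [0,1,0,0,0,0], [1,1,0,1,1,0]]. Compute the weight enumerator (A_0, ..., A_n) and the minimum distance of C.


Weight distribution: A_0 = 1, A_1 = 1, A_2 = 2, A_3 = 6, A_4 = 5, A_5 = 1. Minimum distance d = 1.

Enumerate all 2^4 = 16 messages m ∈ F_2^4.
For each, compute codeword c = mG in F_2^6, then tally its weight.
  m = 0000 → c = 000000, weight = 0.
  m = 1000 → c = 011100, weight = 3.
  m = 0100 → c = 001011, weight = 3.
  m = 1100 → c = 010111, weight = 4.
  m = 0010 → c = 010000, weight = 1.
  m = 1010 → c = 001100, weight = 2.
  m = 0110 → c = 011011, weight = 4.
  m = 1110 → c = 000111, weight = 3.
  m = 0001 → c = 110110, weight = 4.
  m = 1001 → c = 101010, weight = 3.
  m = 0101 → c = 111101, weight = 5.
  m = 1101 → c = 100001, weight = 2.
  m = 0011 → c = 100110, weight = 3.
  m = 1011 → c = 111010, weight = 4.
  m = 0111 → c = 101101, weight = 4.
  m = 1111 → c = 110001, weight = 3.
Tally weights:
  weight 0: 1 codewords.
  weight 1: 1 codewords.
  weight 2: 2 codewords.
  weight 3: 6 codewords.
  weight 4: 5 codewords.
  weight 5: 1 codewords.
Minimum distance d = smallest w > 0 with A_w > 0 = 1.
Sanity: Σ A_w = 16 = 2^4 = 16 ✓.


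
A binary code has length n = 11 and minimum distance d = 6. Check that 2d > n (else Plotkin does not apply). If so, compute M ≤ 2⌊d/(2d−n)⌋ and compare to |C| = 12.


Plotkin bound M ≤ 12; given |C| = 12 ≤ bound (satisfied).

Check applicability: 2d = 12, n = 11.
2d − n = 1 > 0, so Plotkin applies.
Compute d/(2d−n) = 6/1 ≈ 6.0000.
⌊d/(2d−n)⌋ = 6.
Plotkin bound: M ≤ 2·6 = 12.
Given |C| = 12, check: satisfied.
This |C| is at the Plotkin bound.


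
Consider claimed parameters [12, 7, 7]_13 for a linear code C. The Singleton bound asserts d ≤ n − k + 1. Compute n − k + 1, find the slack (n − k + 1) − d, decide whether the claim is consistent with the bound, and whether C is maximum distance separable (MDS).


Singleton RHS = n − k + 1 = 6, slack = -1, bound violated (no such code; not MDS).

Singleton bound: d ≤ n − k + 1.
Here n = 12, k = 7, so n − k + 1 = 6.
Given d = 7, check d ≤ 6: NO.
Slack = (n − k + 1) − d = -1.
The slack is negative: d = 7 exceeds n − k + 1 = 6 by 1, so the Singleton bound is violated and no linear [12, 7, 7]_13 code can exist. In particular it is not MDS (MDS requires d = n − k + 1 exactly).
Description: the claimed parameters are [12, 7, 7]_13; such a code would be impossible (violates the Singleton bound).


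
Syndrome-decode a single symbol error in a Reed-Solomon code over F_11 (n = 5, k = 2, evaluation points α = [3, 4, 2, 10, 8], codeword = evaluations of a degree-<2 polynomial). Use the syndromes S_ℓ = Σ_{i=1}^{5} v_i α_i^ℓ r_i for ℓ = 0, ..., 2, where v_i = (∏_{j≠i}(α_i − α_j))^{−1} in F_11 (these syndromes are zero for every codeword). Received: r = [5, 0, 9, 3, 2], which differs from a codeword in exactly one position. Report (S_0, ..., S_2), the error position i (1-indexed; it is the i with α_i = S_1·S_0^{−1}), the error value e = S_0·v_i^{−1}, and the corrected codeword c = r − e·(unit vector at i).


S = (4, 8, 5), error at position 3, error magnitude e = 10, c = [5, 0, 10, 3, 2].

Step 1: column multipliers v_i = (∏_{j≠i}(α_i − α_j))^{−1} mod 11.
  i = 1 (α = 3): (3−4)(3−2)(3−10)(3−8) = (−1)·1·(−7)·(−5) = −35 ≡ 9, so v_1 = 9^{−1} = 5 (mod 11).
  i = 2 (α = 4): (4−3)(4−2)(4−10)(4−8) = 1·2·(−6)·(−4) = 48 ≡ 4, so v_2 = 4^{−1} = 3 (mod 11).
  i = 3 (α = 2): (2−3)(2−4)(2−10)(2−8) = (−1)·(−2)·(−8)·(−6) = 96 ≡ 8, so v_3 = 8^{−1} = 7 (mod 11).
  i = 4 (α = 10): (10−3)(10−4)(10−2)(10−8) = 7·6·8·2 = 672 ≡ 1, so v_4 = 1^{−1} = 1 (mod 11).
  i = 5 (α = 8): (8−3)(8−4)(8−2)(8−10) = 5·4·6·(−2) = −240 ≡ 2, so v_5 = 2^{−1} = 6 (mod 11).
  v = [5, 3, 7, 1, 6].
Step 2: syndromes of r = [5, 0, 9, 3, 2] (all sums mod 11).
  S_0 = Σ v_i r_i = 5·5 + 3·0 + 7·9 + 1·3 + 6·2 = 103 ≡ 4.
  S_1 = Σ v_i α_i r_i = 5·3·5 + 3·4·0 + 7·2·9 + 1·10·3 + 6·8·2 = 327 ≡ 8.
  α_i^2 mod 11 = [9, 5, 4, 1, 9].
  S_2 = Σ v_i α_i^2 r_i = 5·9·5 + 3·5·0 + 7·4·9 + 1·1·3 + 6·9·2 = 588 ≡ 5.
  S = (4, 8, 5) ≠ 0, so r is not a codeword (an error is present).
Step 3: locate the error. For a single error e at position i, S_ℓ = v_i·e·α_i^ℓ, so α_err = S_1/S_0.
  S_0^{−1} = 4^{−1} = 3 (mod 11), so α_err = 8·3 = 24 ≡ 2 = α_3. Error position i = 3.
  Consistency check: S_2/S_1 = 5·7 = 35 ≡ 2 = α_err ✓ (single-error assumption holds).
Step 4: error magnitude e = S_0/v_3 = S_0·∏_{j≠3}(α_3 − α_j) = 4·8 = 32 ≡ 10 (mod 11).
Step 5: correct position 3: c_3 = r_3 − e = 9 − 10 ≡ 10 (mod 11). Hence c = [5, 0, 10, 3, 2].
  Check: interpolating c through the α_i gives m(x) = 9 + 6·x (degree < 2) with m(α_i) = c_i for every i, so c is indeed a codeword.


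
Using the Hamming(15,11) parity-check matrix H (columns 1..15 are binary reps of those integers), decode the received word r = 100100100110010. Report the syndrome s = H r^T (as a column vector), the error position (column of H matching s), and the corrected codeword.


s = (1, 1, 0, 1)^T, error position = 13, corrected codeword c = 100100100110110

Compute s = H r^T mod 2 one row at a time:
  s_1 = 0 + 0 + 1 + 1 + 0 + 0 + 1 + 0 = 3 ≡ 1 (mod 2).
  s_2 = 1 + 0 + 0 + 1 + 0 + 0 + 1 + 0 = 3 ≡ 1 (mod 2).
  s_3 = 0 + 0 + 0 + 1 + 1 + 1 + 1 + 0 = 4 ≡ 0 (mod 2).
  s_4 = 1 + 0 + 0 + 1 + 0 + 1 + 0 + 0 = 3 ≡ 1 (mod 2).
s = (1, 1, 0, 1)^T — this equals column 13 of H (binary 1101), so error is at position 13.
Correct: flip bit 13 of r = 100100100110010 to get c = 100100100110110.


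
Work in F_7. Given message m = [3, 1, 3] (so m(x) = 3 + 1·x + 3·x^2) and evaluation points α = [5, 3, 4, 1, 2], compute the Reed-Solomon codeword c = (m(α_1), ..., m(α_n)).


c = [6, 5, 6, 0, 3]

Message polynomial: m(x) = 3 + 1·x + 3·x^2 (mod 7).
For each evaluation point α_i, compute m(α_i) mod 7:
  α_1 = 5: Horner steps 3 → 2 → 6, so m(5) = 6.
  α_2 = 3: Horner steps 3 → 3 → 5, so m(3) = 5.
  α_3 = 4: Horner steps 3 → 6 → 6, so m(4) = 6.
  α_4 = 1: Horner steps 3 → 4 → 0, so m(1) = 0.
  α_5 = 2: Horner steps 3 → 0 → 3, so m(2) = 3.
Codeword c = [6, 5, 6, 0, 3] ∈ F_7^5.


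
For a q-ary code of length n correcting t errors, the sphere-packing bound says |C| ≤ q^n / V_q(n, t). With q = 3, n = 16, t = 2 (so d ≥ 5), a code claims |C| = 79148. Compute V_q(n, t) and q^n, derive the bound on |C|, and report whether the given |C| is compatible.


V_q(n, t) = 513, q^n = 43046721, Hamming bound = 83911, |C| = 79148 ≤ bound (satisfied).

Step 1: Compute V_q(n, t) = Σ_{j=0}^2 C(n, j) (q−1)^j.
  j = 0: C(16,0)·(2)^0 = 1·1 = 1.
  j = 1: C(16,1)·(2)^1 = 16·2 = 32.
  j = 2: C(16,2)·(2)^2 = 120·4 = 480.
  V_q(n, t) = 1 + 32 + 480 = 513.
Step 2: q^n = 3^16 = 43046721.
Step 3: Hamming bound ⌊q^n / V_q(n,t)⌋ = ⌊43046721/513⌋ = 83911.
Step 4: Compare |C| = 79148 to 83911: satisfied.
The claimed |C| lies below the Hamming bound.


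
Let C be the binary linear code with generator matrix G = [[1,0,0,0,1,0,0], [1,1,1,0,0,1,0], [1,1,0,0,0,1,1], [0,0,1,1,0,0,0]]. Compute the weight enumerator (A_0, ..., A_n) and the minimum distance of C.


Weight distribution: A_0 = 1, A_2 = 4, A_4 = 9, A_6 = 2. Minimum distance d = 2.

Enumerate all 2^4 = 16 messages m ∈ F_2^4.
For each, compute codeword c = mG in F_2^7, then tally its weight.
  m = 0000 → c = 0000000, weight = 0.
  m = 1000 → c = 1000100, weight = 2.
  m = 0100 → c = 1110010, weight = 4.
  m = 1100 → c = 0110110, weight = 4.
  m = 0010 → c = 1100011, weight = 4.
  m = 1010 → c = 0100111, weight = 4.
  m = 0110 → c = 0010001, weight = 2.
  m = 1110 → c = 1010101, weight = 4.
  m = 0001 → c = 0011000, weight = 2.
  m = 1001 → c = 1011100, weight = 4.
  m = 0101 → c = 1101010, weight = 4.
  m = 1101 → c = 0101110, weight = 4.
  m = 0011 → c = 1111011, weight = 6.
  m = 1011 → c = 0111111, weight = 6.
  m = 0111 → c = 0001001, weight = 2.
  m = 1111 → c = 1001101, weight = 4.
Tally weights:
  weight 0: 1 codewords.
  weight 2: 4 codewords.
  weight 4: 9 codewords.
  weight 6: 2 codewords.
Minimum distance d = smallest w > 0 with A_w > 0 = 2.
Sanity: Σ A_w = 16 = 2^4 = 16 ✓.


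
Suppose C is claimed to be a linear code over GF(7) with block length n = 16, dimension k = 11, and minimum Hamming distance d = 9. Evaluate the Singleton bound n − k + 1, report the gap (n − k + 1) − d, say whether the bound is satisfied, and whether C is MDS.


Singleton RHS = n − k + 1 = 6, slack = -3, bound violated (no such code; not MDS).

Singleton bound: d ≤ n − k + 1.
Here n = 16, k = 11, so n − k + 1 = 6.
Given d = 9, check d ≤ 6: NO.
Slack = (n − k + 1) − d = -3.
The slack is negative: d = 9 exceeds n − k + 1 = 6 by 3, so the Singleton bound is violated and no linear [16, 11, 9]_7 code can exist. In particular it is not MDS (MDS requires d = n − k + 1 exactly).
Description: the claimed parameters are [16, 11, 9]_7; such a code would be impossible (violates the Singleton bound).


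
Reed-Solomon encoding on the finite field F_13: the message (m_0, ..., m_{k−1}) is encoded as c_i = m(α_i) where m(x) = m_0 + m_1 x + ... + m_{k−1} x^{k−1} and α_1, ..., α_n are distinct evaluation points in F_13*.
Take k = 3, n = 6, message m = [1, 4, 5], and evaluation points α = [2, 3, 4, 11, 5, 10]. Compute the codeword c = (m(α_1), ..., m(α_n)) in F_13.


c = [3, 6, 6, 0, 3, 8]

Message polynomial: m(x) = 1 + 4·x + 5·x^2 (mod 13).
For each evaluation point α_i, compute m(α_i) mod 13:
  α_1 = 2: Horner steps 5 → 1 → 3, so m(2) = 3.
  α_2 = 3: Horner steps 5 → 6 → 6, so m(3) = 6.
  α_3 = 4: Horner steps 5 → 11 → 6, so m(4) = 6.
  α_4 = 11: Horner steps 5 → 7 → 0, so m(11) = 0.
  α_5 = 5: Horner steps 5 → 3 → 3, so m(5) = 3.
  α_6 = 10: Horner steps 5 → 2 → 8, so m(10) = 8.
Codeword c = [3, 6, 6, 0, 3, 8] ∈ F_13^6.


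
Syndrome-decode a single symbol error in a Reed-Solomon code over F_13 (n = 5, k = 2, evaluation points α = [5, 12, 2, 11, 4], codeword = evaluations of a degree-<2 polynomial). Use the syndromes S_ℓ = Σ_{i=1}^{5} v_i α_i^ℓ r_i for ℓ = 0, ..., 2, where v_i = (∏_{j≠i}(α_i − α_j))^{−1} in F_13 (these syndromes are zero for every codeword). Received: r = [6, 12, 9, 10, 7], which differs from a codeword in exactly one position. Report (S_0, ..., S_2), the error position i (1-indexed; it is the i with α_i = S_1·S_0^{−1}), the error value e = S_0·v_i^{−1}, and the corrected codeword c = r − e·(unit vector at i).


S = (3, 7, 12), error at position 4, error magnitude e = 10, c = [6, 12, 9, 0, 7].

Step 1: column multipliers v_i = (∏_{j≠i}(α_i − α_j))^{−1} mod 13.
  i = 1 (α = 5): (5−12)(5−2)(5−11)(5−4) = (−7)·3·(−6)·1 = 126 ≡ 9, so v_1 = 9^{−1} = 3 (mod 13).
  i = 2 (α = 12): (12−5)(12−2)(12−11)(12−4) = 7·10·1·8 = 560 ≡ 1, so v_2 = 1^{−1} = 1 (mod 13).
  i = 3 (α = 2): (2−5)(2−12)(2−11)(2−4) = (−3)·(−10)·(−9)·(−2) = 540 ≡ 7, so v_3 = 7^{−1} = 2 (mod 13).
  i = 4 (α = 11): (11−5)(11−12)(11−2)(11−4) = 6·(−1)·9·7 = −378 ≡ 12, so v_4 = 12^{−1} = 12 (mod 13).
  i = 5 (α = 4): (4−5)(4−12)(4−2)(4−11) = (−1)·(−8)·2·(−7) = −112 ≡ 5, so v_5 = 5^{−1} = 8 (mod 13).
  v = [3, 1, 2, 12, 8].
Step 2: syndromes of r = [6, 12, 9, 10, 7] (all sums mod 13).
  S_0 = Σ v_i r_i = 3·6 + 1·12 + 2·9 + 12·10 + 8·7 = 224 ≡ 3.
  S_1 = Σ v_i α_i r_i = 3·5·6 + 1·12·12 + 2·2·9 + 12·11·10 + 8·4·7 = 1814 ≡ 7.
  α_i^2 mod 13 = [12, 1, 4, 4, 3].
  S_2 = Σ v_i α_i^2 r_i = 3·12·6 + 1·1·12 + 2·4·9 + 12·4·10 + 8·3·7 = 948 ≡ 12.
  S = (3, 7, 12) ≠ 0, so r is not a codeword (an error is present).
Step 3: locate the error. For a single error e at position i, S_ℓ = v_i·e·α_i^ℓ, so α_err = S_1/S_0.
  S_0^{−1} = 3^{−1} = 9 (mod 13), so α_err = 7·9 = 63 ≡ 11 = α_4. Error position i = 4.
  Consistency check: S_2/S_1 = 12·2 = 24 ≡ 11 = α_err ✓ (single-error assumption holds).
Step 4: error magnitude e = S_0/v_4 = S_0·∏_{j≠4}(α_4 − α_j) = 3·12 = 36 ≡ 10 (mod 13).
Step 5: correct position 4: c_4 = r_4 − e = 10 − 10 ≡ 0 (mod 13). Hence c = [6, 12, 9, 0, 7].
  Check: interpolating c through the α_i gives m(x) = 11 + 12·x (degree < 2) with m(α_i) = c_i for every i, so c is indeed a codeword.


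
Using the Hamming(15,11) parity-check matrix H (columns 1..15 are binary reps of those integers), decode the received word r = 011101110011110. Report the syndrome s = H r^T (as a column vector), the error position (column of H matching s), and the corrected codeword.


s = (1, 0, 0, 0)^T, error position = 8, corrected codeword c = 011101100011110

Compute s = H r^T mod 2 one row at a time:
  s_1 = 1 + 0 + 0 + 1 + 1 + 1 + 1 + 0 = 5 ≡ 1 (mod 2).
  s_2 = 1 + 0 + 1 + 1 + 1 + 1 + 1 + 0 = 6 ≡ 0 (mod 2).
  s_3 = 1 + 1 + 1 + 1 + 0 + 1 + 1 + 0 = 6 ≡ 0 (mod 2).
  s_4 = 0 + 1 + 0 + 1 + 0 + 1 + 1 + 0 = 4 ≡ 0 (mod 2).
s = (1, 0, 0, 0)^T — this equals column 8 of H (binary 1000), so error is at position 8.
Correct: flip bit 8 of r = 011101110011110 to get c = 011101100011110.


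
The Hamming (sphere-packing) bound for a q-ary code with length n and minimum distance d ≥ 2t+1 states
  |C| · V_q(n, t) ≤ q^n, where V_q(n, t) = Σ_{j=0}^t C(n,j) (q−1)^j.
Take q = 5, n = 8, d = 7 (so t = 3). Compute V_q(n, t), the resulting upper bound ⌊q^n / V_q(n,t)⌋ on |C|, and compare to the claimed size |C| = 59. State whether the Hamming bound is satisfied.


V_q(n, t) = 4065, q^n = 390625, Hamming bound = 96, |C| = 59 ≤ bound (satisfied).

Step 1: Compute V_q(n, t) = Σ_{j=0}^3 C(n, j) (q−1)^j.
  j = 0: C(8,0)·(4)^0 = 1·1 = 1.
  j = 1: C(8,1)·(4)^1 = 8·4 = 32.
  j = 2: C(8,2)·(4)^2 = 28·16 = 448.
  j = 3: C(8,3)·(4)^3 = 56·64 = 3584.
  V_q(n, t) = 1 + 32 + 448 + 3584 = 4065.
Step 2: q^n = 5^8 = 390625.
Step 3: Hamming bound ⌊q^n / V_q(n,t)⌋ = ⌊390625/4065⌋ = 96.
Step 4: Compare |C| = 59 to 96: satisfied.
The claimed |C| lies below the Hamming bound.


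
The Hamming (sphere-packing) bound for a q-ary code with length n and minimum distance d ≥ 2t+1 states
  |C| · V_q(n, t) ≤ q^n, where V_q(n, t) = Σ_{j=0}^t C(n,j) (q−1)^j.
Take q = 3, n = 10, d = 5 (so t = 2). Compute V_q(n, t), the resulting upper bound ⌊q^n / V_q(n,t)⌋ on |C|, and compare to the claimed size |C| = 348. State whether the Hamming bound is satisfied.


V_q(n, t) = 201, q^n = 59049, Hamming bound = 293, |C| = 348 > bound (violated).

Step 1: Compute V_q(n, t) = Σ_{j=0}^2 C(n, j) (q−1)^j.
  j = 0: C(10,0)·(2)^0 = 1·1 = 1.
  j = 1: C(10,1)·(2)^1 = 10·2 = 20.
  j = 2: C(10,2)·(2)^2 = 45·4 = 180.
  V_q(n, t) = 1 + 20 + 180 = 201.
Step 2: q^n = 3^10 = 59049.
Step 3: Hamming bound ⌊q^n / V_q(n,t)⌋ = ⌊59049/201⌋ = 293.
Step 4: Compare |C| = 348 to 293: violated.
The claimed |C| lies above the Hamming bound, so no 3-ary code of length 10 with d ≥ 5 can have 348 codewords.


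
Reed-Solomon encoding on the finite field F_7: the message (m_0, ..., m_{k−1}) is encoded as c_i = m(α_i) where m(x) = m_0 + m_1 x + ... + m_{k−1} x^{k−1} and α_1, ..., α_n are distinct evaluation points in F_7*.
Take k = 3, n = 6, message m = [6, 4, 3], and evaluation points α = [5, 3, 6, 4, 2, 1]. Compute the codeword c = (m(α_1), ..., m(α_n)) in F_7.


c = [3, 3, 5, 0, 5, 6]

Message polynomial: m(x) = 6 + 4·x + 3·x^2 (mod 7).
For each evaluation point α_i, compute m(α_i) mod 7:
  α_1 = 5: Horner steps 3 → 5 → 3, so m(5) = 3.
  α_2 = 3: Horner steps 3 → 6 → 3, so m(3) = 3.
  α_3 = 6: Horner steps 3 → 1 → 5, so m(6) = 5.
  α_4 = 4: Horner steps 3 → 2 → 0, so m(4) = 0.
  α_5 = 2: Horner steps 3 → 3 → 5, so m(2) = 5.
  α_6 = 1: Horner steps 3 → 0 → 6, so m(1) = 6.
Codeword c = [3, 3, 5, 0, 5, 6] ∈ F_7^6.


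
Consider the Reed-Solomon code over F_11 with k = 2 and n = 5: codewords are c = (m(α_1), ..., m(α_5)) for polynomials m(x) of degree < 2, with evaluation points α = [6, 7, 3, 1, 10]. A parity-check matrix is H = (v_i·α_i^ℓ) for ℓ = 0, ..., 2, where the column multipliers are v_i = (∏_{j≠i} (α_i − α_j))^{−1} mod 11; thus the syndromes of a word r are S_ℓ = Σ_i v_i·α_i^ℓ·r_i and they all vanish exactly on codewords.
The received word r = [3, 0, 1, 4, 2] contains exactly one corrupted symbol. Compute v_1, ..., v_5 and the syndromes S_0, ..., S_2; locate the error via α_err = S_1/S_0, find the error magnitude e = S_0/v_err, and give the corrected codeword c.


S = (8, 8, 8), error at position 4, error magnitude e = 8, c = [3, 0, 1, 7, 2].

Step 1: column multipliers v_i = (∏_{j≠i}(α_i − α_j))^{−1} mod 11.
  i = 1 (α = 6): (6−7)(6−3)(6−1)(6−10) = (−1)·3·5·(−4) = 60 ≡ 5, so v_1 = 5^{−1} = 9 (mod 11).
  i = 2 (α = 7): (7−6)(7−3)(7−1)(7−10) = 1·4·6·(−3) = −72 ≡ 5, so v_2 = 5^{−1} = 9 (mod 11).
  i = 3 (α = 3): (3−6)(3−7)(3−1)(3−10) = (−3)·(−4)·2·(−7) = −168 ≡ 8, so v_3 = 8^{−1} = 7 (mod 11).
  i = 4 (α = 1): (1−6)(1−7)(1−3)(1−10) = (−5)·(−6)·(−2)·(−9) = 540 ≡ 1, so v_4 = 1^{−1} = 1 (mod 11).
  i = 5 (α = 10): (10−6)(10−7)(10−3)(10−1) = 4·3·7·9 = 756 ≡ 8, so v_5 = 8^{−1} = 7 (mod 11).
  v = [9, 9, 7, 1, 7].
Step 2: syndromes of r = [3, 0, 1, 4, 2] (all sums mod 11).
  S_0 = Σ v_i r_i = 9·3 + 9·0 + 7·1 + 1·4 + 7·2 = 52 ≡ 8.
  S_1 = Σ v_i α_i r_i = 9·6·3 + 9·7·0 + 7·3·1 + 1·1·4 + 7·10·2 = 327 ≡ 8.
  α_i^2 mod 11 = [3, 5, 9, 1, 1].
  S_2 = Σ v_i α_i^2 r_i = 9·3·3 + 9·5·0 + 7·9·1 + 1·1·4 + 7·1·2 = 162 ≡ 8.
  S = (8, 8, 8) ≠ 0, so r is not a codeword (an error is present).
Step 3: locate the error. For a single error e at position i, S_ℓ = v_i·e·α_i^ℓ, so α_err = S_1/S_0.
  S_0^{−1} = 8^{−1} = 7 (mod 11), so α_err = 8·7 = 56 ≡ 1 = α_4. Error position i = 4.
  Consistency check: S_2/S_1 = 8·7 = 56 ≡ 1 = α_err ✓ (single-error assumption holds).
Step 4: error magnitude e = S_0/v_4 = S_0·∏_{j≠4}(α_4 − α_j) = 8·1 = 8 ≡ 8 (mod 11).
Step 5: correct position 4: c_4 = r_4 − e = 4 − 8 ≡ 7 (mod 11). Hence c = [3, 0, 1, 7, 2].
  Check: interpolating c through the α_i gives m(x) = 10 + 8·x (degree < 2) with m(α_i) = c_i for every i, so c is indeed a codeword.
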